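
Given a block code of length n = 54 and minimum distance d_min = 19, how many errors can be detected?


Detection capability = d_min - 1 = 19 - 1 = 18

18 errors


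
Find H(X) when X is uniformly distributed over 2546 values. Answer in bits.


H = log2(n) = log2(2546) = 11.314

11.314 bits


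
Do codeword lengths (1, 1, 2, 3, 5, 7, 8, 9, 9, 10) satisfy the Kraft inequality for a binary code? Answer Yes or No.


Kraft sum = sum(2^(-l_i)) = 1.4229, need <= 1. Result: violated (a binary prefix-free code with these lengths cannot exist)

No


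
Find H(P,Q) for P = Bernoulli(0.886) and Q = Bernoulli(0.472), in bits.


H(P,Q) = -p*log2(q) - (1-p)*log2(1-q). -0.886*log2(0.472) = 0.959663; -0.114*log2(0.528) = 0.105038. H(P,Q) = 0.959663 + 0.105038 = 1.0647

1.0647 bits


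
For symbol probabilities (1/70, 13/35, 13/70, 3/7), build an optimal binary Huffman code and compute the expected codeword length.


Huffman construction (repeatedly merge the two least-probable nodes; each merge adds 1 bit to every symbol beneath it): 1/70 + 13/70 = 1/5; 1/5 + 13/35 = 4/7; 3/7 + 4/7 = 1. Resulting codeword lengths (in the order the probabilities were given): (3, 2, 3, 1). L_avg = sum(p_i * l_i) = 1/70*3 + 13/35*2 + 13/70*3 + 3/7*1 = 62/35 = 1.7714

1.7714 bits


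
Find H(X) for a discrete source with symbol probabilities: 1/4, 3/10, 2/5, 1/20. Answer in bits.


H = -sum(p_i * log2(p_i)). Terms: -(1/4)*log2(1/4) = 0.500000; -(3/10)*log2(3/10) = 0.521090; -(2/5)*log2(2/5) = 0.528771; -(1/20)*log2(1/20) = 0.216096. H = 0.500000 + 0.521090 + 0.528771 + 0.216096 = 1.766

1.766 bits


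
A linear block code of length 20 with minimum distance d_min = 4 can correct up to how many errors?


Correction capability = floor((d-1)/2) = floor((4-1)/2) = 1

1 errors


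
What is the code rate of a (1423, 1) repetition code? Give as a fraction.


Rate = k/n = 1/1423

1/1423


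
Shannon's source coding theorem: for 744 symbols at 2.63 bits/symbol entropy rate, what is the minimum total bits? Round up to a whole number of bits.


Minimum bits >= n * H = 744 * 2.63 = 1956.72, rounded up to a whole number of bits = 1957

1957 bits


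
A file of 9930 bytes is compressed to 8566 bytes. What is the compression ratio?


Ratio = original / compressed = 9930 / 8566 = 1.1592

1.1592


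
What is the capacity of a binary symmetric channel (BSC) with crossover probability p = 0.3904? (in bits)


H(p) = -p*log2(p) - (1-p)*log2(1-p) = -0.3904*log2(0.3904) - 0.6096*log2(0.6096) = 0.529763 + 0.435294 = 0.9651. C = 1 - H(p) = 1 - 0.9651 = 0.0349

0.0349 bits


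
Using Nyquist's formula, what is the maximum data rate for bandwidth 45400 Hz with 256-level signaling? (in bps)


Rate = 2 * B * log2(M) = 2 * 45400 * 8.0 = 726400.0

726400.0 bps


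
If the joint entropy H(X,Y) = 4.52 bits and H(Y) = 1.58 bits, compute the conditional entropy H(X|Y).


H(X|Y) = H(X,Y) - H(Y) = 4.52 - 1.58 = 2.94

2.94 bits


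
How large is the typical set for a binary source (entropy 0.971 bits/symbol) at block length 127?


log2|A_typical| = nH = 127 * 0.971 = 123.317, so |A_typical| ~ 2^123.317 = 1.325e+37

1.325e+37


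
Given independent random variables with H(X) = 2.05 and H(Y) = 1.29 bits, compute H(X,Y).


For independent variables, H(X,Y) = H(X) + H(Y) = 2.05 + 1.29 = 3.34

3.34 bits


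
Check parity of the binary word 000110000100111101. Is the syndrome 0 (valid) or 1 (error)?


Syndrome = XOR of all bits = 0 XOR 0 XOR 0 XOR 1 XOR 1 XOR 0 XOR 0 XOR 0 XOR 0 XOR 1 XOR 0 XOR 0 XOR 1 XOR 1 XOR 1 XOR 1 XOR 0 XOR 1 = 0

0


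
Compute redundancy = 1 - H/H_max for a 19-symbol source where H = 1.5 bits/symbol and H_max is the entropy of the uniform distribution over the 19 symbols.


H_max = log2(K) = log2(19) = 4.2479 bits/symbol. Redundancy = 1 - H/H_max = 1 - 1.5/4.2479 = 1 - 0.3531 = 0.6469

0.6469


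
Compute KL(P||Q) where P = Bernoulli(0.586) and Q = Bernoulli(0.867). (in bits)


KL = p*log2(p/q) + (1-p)*log2((1-p)/(1-q)) = 0.586*log2(0.586/0.867) + 0.414*log2(0.414/0.133) = 0.347

0.347 bits


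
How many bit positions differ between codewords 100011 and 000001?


Count differing positions: ^ . . . ^ . = 2 differences

2


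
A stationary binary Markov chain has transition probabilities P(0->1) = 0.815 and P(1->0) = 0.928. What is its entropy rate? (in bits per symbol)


Stationary distribution: pi_0 = p10/(p01+p10) = 0.5324, pi_1 = 0.4676. Entropy rate H' = pi_0*H(p01) + pi_1*H(p10) = 0.5324*0.6909 + 0.4676*0.3733 = 0.5424

0.5424 bits/symbol


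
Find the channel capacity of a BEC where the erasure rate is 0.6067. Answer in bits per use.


C = 1 - epsilon = 1 - 0.6067 = 0.3933

0.3933 bits


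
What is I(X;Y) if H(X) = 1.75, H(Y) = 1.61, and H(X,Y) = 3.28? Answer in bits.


I(X;Y) = H(X) + H(Y) - H(X,Y) = 1.75 + 1.61 - 3.28 = 0.08

0.08 bits


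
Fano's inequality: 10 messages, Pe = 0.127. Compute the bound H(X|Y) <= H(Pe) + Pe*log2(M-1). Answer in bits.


H(Pe) = -Pe*log2(Pe) - (1-Pe)*log2(1-Pe) = -0.127*log2(0.127) - 0.873*log2(0.873) = 0.378092 + 0.171061 = 0.5492. Pe*log2(M-1) = 0.127*log2(9) = 0.402580. Bound = H(Pe) + Pe*log2(M-1) = 0.378092 + 0.171061 + 0.402580 = 0.9517

0.9517 bits


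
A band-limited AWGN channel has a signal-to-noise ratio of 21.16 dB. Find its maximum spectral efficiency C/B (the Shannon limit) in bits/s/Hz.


SNR_linear = 10^(21.16/10) = 130.6171; C/B = log2(1 + SNR_linear) = log2(1 + 130.6171) = 7.0402

7.0402 bits/s/Hz


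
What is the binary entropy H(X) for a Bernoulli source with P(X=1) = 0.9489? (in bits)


H = -p*log2(p) - (1-p)*log2(1-p). -0.9489*log2(0.9489) = 0.071805; -0.0511*log2(0.0511) = 0.219246. H = 0.071805 + 0.219246 = 0.2911

0.2911 bits


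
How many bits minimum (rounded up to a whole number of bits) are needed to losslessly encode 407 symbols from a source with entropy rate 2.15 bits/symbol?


Minimum bits >= n * H = 407 * 2.15 = 875.05, rounded up to a whole number of bits = 876

876 bits


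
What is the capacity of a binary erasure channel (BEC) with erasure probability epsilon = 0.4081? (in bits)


C = 1 - epsilon = 1 - 0.4081 = 0.5919

0.5919 bits


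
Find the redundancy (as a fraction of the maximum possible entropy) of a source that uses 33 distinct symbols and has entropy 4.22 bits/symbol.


H_max = log2(K) = log2(33) = 5.0444 bits/symbol. Redundancy = 1 - H/H_max = 1 - 4.22/5.0444 = 1 - 0.8366 = 0.1634

0.1634


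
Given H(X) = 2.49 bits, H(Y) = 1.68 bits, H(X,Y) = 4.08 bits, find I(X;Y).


I(X;Y) = H(X) + H(Y) - H(X,Y) = 2.49 + 1.68 - 4.08 = 0.09

0.09 bits


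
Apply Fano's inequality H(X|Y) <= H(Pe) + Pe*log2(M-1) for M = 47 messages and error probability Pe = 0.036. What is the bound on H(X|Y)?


H(Pe) = -Pe*log2(Pe) - (1-Pe)*log2(1-Pe) = -0.036*log2(0.036) - 0.964*log2(0.964) = 0.172651 + 0.050991 = 0.2236. Pe*log2(M-1) = 0.036*log2(46) = 0.198848. Bound = H(Pe) + Pe*log2(M-1) = 0.172651 + 0.050991 + 0.198848 = 0.4225

0.4225 bits


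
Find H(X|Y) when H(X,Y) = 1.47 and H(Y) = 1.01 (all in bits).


H(X|Y) = H(X,Y) - H(Y) = 1.47 - 1.01 = 0.46

0.46 bits


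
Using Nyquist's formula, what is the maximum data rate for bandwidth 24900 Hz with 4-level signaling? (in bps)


Rate = 2 * B * log2(M) = 2 * 24900 * 2.0 = 99600.0

99600.0 bps


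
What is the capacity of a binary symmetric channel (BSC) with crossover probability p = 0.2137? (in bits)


H(p) = -p*log2(p) - (1-p)*log2(1-p) = -0.2137*log2(0.2137) - 0.7863*log2(0.7863) = 0.475769 + 0.272727 = 0.7485. C = 1 - H(p) = 1 - 0.7485 = 0.2515

0.2515 bits


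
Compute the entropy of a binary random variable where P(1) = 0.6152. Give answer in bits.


H = -p*log2(p) - (1-p)*log2(1-p). -0.6152*log2(0.6152) = 0.431177; -0.3848*log2(0.3848) = 0.530185. H = 0.431177 + 0.530185 = 0.9614

0.9614 bits


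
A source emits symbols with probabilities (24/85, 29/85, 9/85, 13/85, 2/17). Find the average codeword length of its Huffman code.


Huffman construction (repeatedly merge the two least-probable nodes; each merge adds 1 bit to every symbol beneath it): 9/85 + 2/17 = 19/85; 13/85 + 19/85 = 32/85; 24/85 + 29/85 = 53/85; 32/85 + 53/85 = 1. Resulting codeword lengths (in the order the probabilities were given): (2, 2, 3, 2, 3). L_avg = sum(p_i * l_i) = 24/85*2 + 29/85*2 + 9/85*3 + 13/85*2 + 2/17*3 = 189/85 = 2.2235

2.2235 bits


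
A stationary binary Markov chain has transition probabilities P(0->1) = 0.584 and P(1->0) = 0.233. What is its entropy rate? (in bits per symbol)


Stationary distribution: pi_0 = p10/(p01+p10) = 0.2852, pi_1 = 0.7148. Entropy rate H' = pi_0*H(p01) + pi_1*H(p10) = 0.2852*0.9795 + 0.7148*0.7832 = 0.8392

0.8392 bits/symbol


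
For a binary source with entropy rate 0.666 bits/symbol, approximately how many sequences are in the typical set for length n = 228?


log2|A_typical| = nH = 228 * 0.666 = 151.848, so |A_typical| ~ 2^151.848 = 5.138e+45

5.138e+45


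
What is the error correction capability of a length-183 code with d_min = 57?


Correction capability = floor((d-1)/2) = floor((57-1)/2) = 28

28 errors


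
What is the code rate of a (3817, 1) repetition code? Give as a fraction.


Rate = k/n = 1/3817

1/3817


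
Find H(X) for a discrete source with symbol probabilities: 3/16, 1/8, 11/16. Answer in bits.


H = -sum(p_i * log2(p_i)). Terms: -(3/16)*log2(3/16) = 0.452820; -(1/8)*log2(1/8) = 0.375000; -(11/16)*log2(11/16) = 0.371641. H = 0.452820 + 0.375000 + 0.371641 = 1.1995

1.1995 bits


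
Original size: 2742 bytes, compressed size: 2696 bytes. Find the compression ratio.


Ratio = original / compressed = 2742 / 2696 = 1.0171

1.0171


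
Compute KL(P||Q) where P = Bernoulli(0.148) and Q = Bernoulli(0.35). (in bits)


KL = p*log2(p/q) + (1-p)*log2((1-p)/(1-q)) = 0.148*log2(0.148/0.35) + 0.852*log2(0.852/0.65) = 0.1489

0.1489 bits


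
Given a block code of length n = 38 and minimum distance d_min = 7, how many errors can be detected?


Detection capability = d_min - 1 = 7 - 1 = 6

6 errors


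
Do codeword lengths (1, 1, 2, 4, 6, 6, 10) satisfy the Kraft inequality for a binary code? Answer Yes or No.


Kraft sum = sum(2^(-l_i)) = 1.3447, need <= 1. Result: violated (a binary prefix-free code with these lengths cannot exist)

No


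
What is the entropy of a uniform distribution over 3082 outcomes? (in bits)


H = log2(n) = log2(3082) = 11.5897

11.5897 bits


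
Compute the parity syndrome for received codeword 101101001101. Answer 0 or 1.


Syndrome = XOR of all bits = 1 XOR 0 XOR 1 XOR 1 XOR 0 XOR 1 XOR 0 XOR 0 XOR 1 XOR 1 XOR 0 XOR 1 = 1

1


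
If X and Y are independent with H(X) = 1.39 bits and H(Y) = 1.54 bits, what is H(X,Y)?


For independent variables, H(X,Y) = H(X) + H(Y) = 1.39 + 1.54 = 2.93

2.93 bits


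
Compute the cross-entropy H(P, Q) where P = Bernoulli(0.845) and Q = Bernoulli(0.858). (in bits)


H(P,Q) = -p*log2(q) - (1-p)*log2(1-q). -0.845*log2(0.858) = 0.186703; -0.155*log2(0.142) = 0.436486. H(P,Q) = 0.186703 + 0.436486 = 0.6232

0.6232 bits


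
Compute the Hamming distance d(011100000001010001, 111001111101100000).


Count differing positions: ^ . . ^ . ^ ^ ^ ^ ^ . . ^ ^ . . . ^ = 10 differences

10


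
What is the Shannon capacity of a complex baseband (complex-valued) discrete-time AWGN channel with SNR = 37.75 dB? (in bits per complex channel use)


SNR_linear = 10^(37.75/10) = 5956.6214; C = log2(1 + SNR_linear) = log2(1 + 5956.6214) = 12.5405

12.5405 bits/channel use


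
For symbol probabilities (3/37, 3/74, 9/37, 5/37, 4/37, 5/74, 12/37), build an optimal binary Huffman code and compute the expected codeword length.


Huffman construction (repeatedly merge the two least-probable nodes; each merge adds 1 bit to every symbol beneath it): 3/74 + 5/74 = 4/37; 3/37 + 4/37 = 7/37; 4/37 + 5/37 = 9/37; 7/37 + 9/37 = 16/37; 9/37 + 12/37 = 21/37; 16/37 + 21/37 = 1. Resulting codeword lengths (in the order the probabilities were given): (3, 4, 2, 3, 3, 4, 2). L_avg = sum(p_i * l_i) = 3/37*3 + 3/74*4 + 9/37*2 + 5/37*3 + 4/37*3 + 5/74*4 + 12/37*2 = 94/37 = 2.5405

2.5405 bits


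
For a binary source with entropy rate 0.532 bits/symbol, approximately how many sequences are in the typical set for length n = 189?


log2|A_typical| = nH = 189 * 0.532 = 100.548, so |A_typical| ~ 2^100.548 = 1.853e+30

1.853e+30


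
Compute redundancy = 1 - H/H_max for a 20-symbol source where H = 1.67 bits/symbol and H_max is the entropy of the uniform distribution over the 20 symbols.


H_max = log2(K) = log2(20) = 4.3219 bits/symbol. Redundancy = 1 - H/H_max = 1 - 1.67/4.3219 = 1 - 0.3864 = 0.6136

0.6136


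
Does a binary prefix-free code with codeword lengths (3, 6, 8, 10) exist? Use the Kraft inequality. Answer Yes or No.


Kraft sum = sum(2^(-l_i)) = 0.1455, need <= 1. Result: satisfied (a binary prefix-free code with these lengths exists)

Yes


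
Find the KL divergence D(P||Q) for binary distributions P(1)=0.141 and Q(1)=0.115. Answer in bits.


KL = p*log2(p/q) + (1-p)*log2((1-p)/(1-q)) = 0.141*log2(0.141/0.115) + 0.859*log2(0.859/0.885) = 0.0045

0.0045 bits


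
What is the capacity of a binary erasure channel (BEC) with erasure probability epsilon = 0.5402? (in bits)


C = 1 - epsilon = 1 - 0.5402 = 0.4598

0.4598 bits


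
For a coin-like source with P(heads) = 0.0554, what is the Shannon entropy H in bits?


H = -p*log2(p) - (1-p)*log2(1-p). -0.0554*log2(0.0554) = 0.231238; -0.9446*log2(0.9446) = 0.077669. H = 0.231238 + 0.077669 = 0.3089

0.3089 bits


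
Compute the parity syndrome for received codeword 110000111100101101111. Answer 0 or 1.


Syndrome = XOR of all bits = 1 XOR 1 XOR 0 XOR 0 XOR 0 XOR 0 XOR 1 XOR 1 XOR 1 XOR 1 XOR 0 XOR 0 XOR 1 XOR 0 XOR 1 XOR 1 XOR 0 XOR 1 XOR 1 XOR 1 XOR 1 = 1

1


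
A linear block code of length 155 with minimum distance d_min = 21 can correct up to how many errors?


Correction capability = floor((d-1)/2) = floor((21-1)/2) = 10

10 errors


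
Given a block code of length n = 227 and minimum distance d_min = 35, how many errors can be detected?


Detection capability = d_min - 1 = 35 - 1 = 34

34 errors


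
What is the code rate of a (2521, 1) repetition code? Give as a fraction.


Rate = k/n = 1/2521

1/2521


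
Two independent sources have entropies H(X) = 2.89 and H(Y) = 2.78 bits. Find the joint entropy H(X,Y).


For independent variables, H(X,Y) = H(X) + H(Y) = 2.89 + 2.78 = 5.67

5.67 bits


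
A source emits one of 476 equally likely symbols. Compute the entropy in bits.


H = log2(n) = log2(476) = 8.8948

8.8948 bits


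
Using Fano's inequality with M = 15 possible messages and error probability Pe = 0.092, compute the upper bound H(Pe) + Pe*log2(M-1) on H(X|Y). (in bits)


H(Pe) = -Pe*log2(Pe) - (1-Pe)*log2(1-Pe) = -0.092*log2(0.092) - 0.908*log2(0.908) = 0.316684 + 0.126426 = 0.4431. Pe*log2(M-1) = 0.092*log2(14) = 0.350277. Bound = H(Pe) + Pe*log2(M-1) = 0.316684 + 0.126426 + 0.350277 = 0.7934

0.7934 bits


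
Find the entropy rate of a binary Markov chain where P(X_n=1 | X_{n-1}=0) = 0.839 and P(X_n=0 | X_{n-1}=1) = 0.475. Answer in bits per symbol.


Stationary distribution: pi_0 = p10/(p01+p10) = 0.3615, pi_1 = 0.6385. Entropy rate H' = pi_0*H(p01) + pi_1*H(p10) = 0.3615*0.6367 + 0.6385*0.9982 = 0.8675

0.8675 bits/symbol


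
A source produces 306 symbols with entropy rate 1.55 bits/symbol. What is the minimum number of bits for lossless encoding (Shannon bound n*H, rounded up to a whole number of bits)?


Minimum bits >= n * H = 306 * 1.55 = 474.3, rounded up to a whole number of bits = 475

475 bits


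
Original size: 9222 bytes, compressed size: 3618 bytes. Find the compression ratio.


Ratio = original / compressed = 9222 / 3618 = 2.5489

2.5489


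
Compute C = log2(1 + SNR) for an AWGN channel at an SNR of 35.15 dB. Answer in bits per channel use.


SNR_linear = 10^(35.15/10) = 3273.4069; C = log2(1 + SNR_linear) = log2(1 + 3273.4069) = 11.677

11.677 bits/channel use


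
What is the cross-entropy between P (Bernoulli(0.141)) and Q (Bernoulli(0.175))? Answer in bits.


H(P,Q) = -p*log2(q) - (1-p)*log2(1-q). -0.141*log2(0.175) = 0.354555; -0.859*log2(0.825) = 0.238402. H(P,Q) = 0.354555 + 0.238402 = 0.593

0.593 bits


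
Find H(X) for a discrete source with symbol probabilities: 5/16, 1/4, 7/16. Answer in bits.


H = -sum(p_i * log2(p_i)). Terms: -(5/16)*log2(5/16) = 0.524397; -(1/4)*log2(1/4) = 0.500000; -(7/16)*log2(7/16) = 0.521782. H = 0.524397 + 0.500000 + 0.521782 = 1.5462

1.5462 bits


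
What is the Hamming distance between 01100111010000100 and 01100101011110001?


Count differing positions: . . . . . . ^ . . . ^ ^ ^ . ^ . ^ = 6 differences

6


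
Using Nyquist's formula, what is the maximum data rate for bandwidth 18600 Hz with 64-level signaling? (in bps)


Rate = 2 * B * log2(M) = 2 * 18600 * 6.0 = 223200.0

223200.0 bps


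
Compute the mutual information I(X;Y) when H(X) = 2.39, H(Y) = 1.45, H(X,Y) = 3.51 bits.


I(X;Y) = H(X) + H(Y) - H(X,Y) = 2.39 + 1.45 - 3.51 = 0.33

0.33 bits


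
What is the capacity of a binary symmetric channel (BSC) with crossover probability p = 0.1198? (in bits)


H(p) = -p*log2(p) - (1-p)*log2(1-p) = -0.1198*log2(0.1198) - 0.8802*log2(0.8802) = 0.366744 + 0.162042 = 0.5288. C = 1 - H(p) = 1 - 0.5288 = 0.4712

0.4712 bits


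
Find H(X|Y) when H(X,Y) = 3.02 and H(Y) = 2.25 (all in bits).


H(X|Y) = H(X,Y) - H(Y) = 3.02 - 2.25 = 0.77

0.77 bits


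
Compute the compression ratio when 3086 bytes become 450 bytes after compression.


Ratio = original / compressed = 3086 / 450 = 6.8578

6.8578


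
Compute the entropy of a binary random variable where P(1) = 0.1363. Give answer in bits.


H = -p*log2(p) - (1-p)*log2(1-p). -0.1363*log2(0.1363) = 0.391882; -0.8637*log2(0.8637) = 0.182584. H = 0.391882 + 0.182584 = 0.5745

0.5745 bits


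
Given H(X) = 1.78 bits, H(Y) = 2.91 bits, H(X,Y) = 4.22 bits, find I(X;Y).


I(X;Y) = H(X) + H(Y) - H(X,Y) = 1.78 + 2.91 - 4.22 = 0.47

0.47 bits


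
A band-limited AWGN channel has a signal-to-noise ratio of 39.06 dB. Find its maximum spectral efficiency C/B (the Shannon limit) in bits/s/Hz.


SNR_linear = 10^(39.06/10) = 8053.7844; C/B = log2(1 + SNR_linear) = log2(1 + 8053.7844) = 12.9756

12.9756 bits/s/Hz


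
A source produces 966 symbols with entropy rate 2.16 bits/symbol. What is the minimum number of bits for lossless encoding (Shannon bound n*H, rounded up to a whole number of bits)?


Minimum bits >= n * H = 966 * 2.16 = 2086.56, rounded up to a whole number of bits = 2087

2087 bits


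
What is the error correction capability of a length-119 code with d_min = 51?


Correction capability = floor((d-1)/2) = floor((51-1)/2) = 25

25 errors


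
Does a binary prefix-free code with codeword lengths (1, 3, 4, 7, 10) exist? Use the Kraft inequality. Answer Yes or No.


Kraft sum = sum(2^(-l_i)) = 0.6963, need <= 1. Result: satisfied (a binary prefix-free code with these lengths exists)

Yes


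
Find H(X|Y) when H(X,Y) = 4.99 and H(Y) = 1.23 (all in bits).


H(X|Y) = H(X,Y) - H(Y) = 4.99 - 1.23 = 3.76

3.76 bits


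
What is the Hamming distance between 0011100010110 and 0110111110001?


Count differing positions: . ^ . ^ . ^ ^ ^ . . ^ ^ ^ = 8 differences

8


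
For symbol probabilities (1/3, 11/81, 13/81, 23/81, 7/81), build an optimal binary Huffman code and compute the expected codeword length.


Huffman construction (repeatedly merge the two least-probable nodes; each merge adds 1 bit to every symbol beneath it): 7/81 + 11/81 = 2/9; 13/81 + 2/9 = 31/81; 23/81 + 1/3 = 50/81; 31/81 + 50/81 = 1. Resulting codeword lengths (in the order the probabilities were given): (2, 3, 2, 2, 3). L_avg = sum(p_i * l_i) = 1/3*2 + 11/81*3 + 13/81*2 + 23/81*2 + 7/81*3 = 20/9 = 2.2222

2.2222 bits


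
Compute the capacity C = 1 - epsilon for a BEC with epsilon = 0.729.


C = 1 - epsilon = 1 - 0.729 = 0.271

0.271 bits


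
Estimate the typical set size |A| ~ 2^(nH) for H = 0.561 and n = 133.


log2|A_typical| = nH = 133 * 0.561 = 74.613, so |A_typical| ~ 2^74.613 = 2.889e+22

2.889e+22


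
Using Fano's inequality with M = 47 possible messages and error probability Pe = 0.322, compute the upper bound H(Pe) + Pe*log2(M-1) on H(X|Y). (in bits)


H(Pe) = -Pe*log2(Pe) - (1-Pe)*log2(1-Pe) = -0.322*log2(0.322) - 0.678*log2(0.678) = 0.526427 + 0.380116 = 0.9065. Pe*log2(M-1) = 0.322*log2(46) = 1.778587. Bound = H(Pe) + Pe*log2(M-1) = 0.526427 + 0.380116 + 1.778587 = 2.6851

2.6851 bits


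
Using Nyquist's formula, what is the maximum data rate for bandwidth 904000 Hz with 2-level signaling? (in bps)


Rate = 2 * B * log2(M) = 2 * 904000 * 1.0 = 1808000.0

1808000.0 bps


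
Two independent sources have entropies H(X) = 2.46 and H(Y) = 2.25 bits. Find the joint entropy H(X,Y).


For independent variables, H(X,Y) = H(X) + H(Y) = 2.46 + 2.25 = 4.71

4.71 bits


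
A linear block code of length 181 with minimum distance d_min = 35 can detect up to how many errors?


Detection capability = d_min - 1 = 35 - 1 = 34

34 errors


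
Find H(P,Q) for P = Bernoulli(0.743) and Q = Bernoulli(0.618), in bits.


H(P,Q) = -p*log2(q) - (1-p)*log2(1-q). -0.743*log2(0.618) = 0.515881; -0.257*log2(0.382) = 0.356807. H(P,Q) = 0.515881 + 0.356807 = 0.8727

0.8727 bits


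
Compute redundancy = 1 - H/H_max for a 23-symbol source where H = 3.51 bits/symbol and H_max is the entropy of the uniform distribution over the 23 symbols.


H_max = log2(K) = log2(23) = 4.5236 bits/symbol. Redundancy = 1 - H/H_max = 1 - 3.51/4.5236 = 1 - 0.7759 = 0.2241

0.2241


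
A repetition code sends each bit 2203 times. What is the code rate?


Rate = k/n = 1/2203

1/2203


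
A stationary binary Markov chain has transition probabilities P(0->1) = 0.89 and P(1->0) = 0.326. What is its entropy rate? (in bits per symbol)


Stationary distribution: pi_0 = p10/(p01+p10) = 0.2681, pi_1 = 0.7319. Entropy rate H' = pi_0*H(p01) + pi_1*H(p10) = 0.2681*0.4999 + 0.7319*0.9108 = 0.8006

0.8006 bits/symbol


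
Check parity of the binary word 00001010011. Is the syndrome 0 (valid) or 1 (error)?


Syndrome = XOR of all bits = 0 XOR 0 XOR 0 XOR 0 XOR 1 XOR 0 XOR 1 XOR 0 XOR 0 XOR 1 XOR 1 = 0

0


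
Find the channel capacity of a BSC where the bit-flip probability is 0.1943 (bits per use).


H(p) = -p*log2(p) - (1-p)*log2(1-p) = -0.1943*log2(0.1943) - 0.8057*log2(0.8057) = 0.459256 + 0.251125 = 0.7104. C = 1 - H(p) = 1 - 0.7104 = 0.2896

0.2896 bits


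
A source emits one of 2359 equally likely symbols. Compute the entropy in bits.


H = log2(n) = log2(2359) = 11.204

11.204 bits


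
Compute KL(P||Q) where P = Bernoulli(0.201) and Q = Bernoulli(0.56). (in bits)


KL = p*log2(p/q) + (1-p)*log2((1-p)/(1-q)) = 0.201*log2(0.201/0.56) + 0.799*log2(0.799/0.44) = 0.3906

0.3906 bits


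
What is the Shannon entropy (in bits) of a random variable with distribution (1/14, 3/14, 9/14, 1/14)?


H = -sum(p_i * log2(p_i)). Terms: -(1/14)*log2(1/14) = 0.271954; -(3/14)*log2(3/14) = 0.476227; -(9/14)*log2(9/14) = 0.409776; -(1/14)*log2(1/14) = 0.271954. H = 0.271954 + 0.476227 + 0.409776 + 0.271954 = 1.4299

1.4299 bits


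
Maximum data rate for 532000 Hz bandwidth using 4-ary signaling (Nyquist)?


Rate = 2 * B * log2(M) = 2 * 532000 * 2.0 = 2128000.0

2128000.0 bps


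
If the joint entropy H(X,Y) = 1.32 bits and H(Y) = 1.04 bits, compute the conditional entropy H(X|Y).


H(X|Y) = H(X,Y) - H(Y) = 1.32 - 1.04 = 0.28

0.28 bits


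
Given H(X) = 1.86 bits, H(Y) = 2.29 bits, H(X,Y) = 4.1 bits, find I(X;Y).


I(X;Y) = H(X) + H(Y) - H(X,Y) = 1.86 + 2.29 - 4.1 = 0.05

0.05 bits


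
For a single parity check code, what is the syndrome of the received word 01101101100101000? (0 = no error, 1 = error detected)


Syndrome = XOR of all bits = 0 XOR 1 XOR 1 XOR 0 XOR 1 XOR 1 XOR 0 XOR 1 XOR 1 XOR 0 XOR 0 XOR 1 XOR 0 XOR 1 XOR 0 XOR 0 XOR 0 = 0

0


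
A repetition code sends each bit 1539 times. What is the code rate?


Rate = k/n = 1/1539

1/1539


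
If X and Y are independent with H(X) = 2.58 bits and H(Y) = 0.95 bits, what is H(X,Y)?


For independent variables, H(X,Y) = H(X) + H(Y) = 2.58 + 0.95 = 3.53

3.53 bits


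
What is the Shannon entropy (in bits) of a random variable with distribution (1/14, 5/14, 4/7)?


H = -sum(p_i * log2(p_i)). Terms: -(1/14)*log2(1/14) = 0.271954; -(5/14)*log2(5/14) = 0.530510; -(4/7)*log2(4/7) = 0.461346. H = 0.271954 + 0.530510 + 0.461346 = 1.2638

1.2638 bits


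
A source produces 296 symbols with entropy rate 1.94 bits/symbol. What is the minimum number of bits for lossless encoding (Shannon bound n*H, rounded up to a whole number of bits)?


Minimum bits >= n * H = 296 * 1.94 = 574.24, rounded up to a whole number of bits = 575

575 bits


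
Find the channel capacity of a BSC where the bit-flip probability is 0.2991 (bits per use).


H(p) = -p*log2(p) - (1-p)*log2(1-p) = -0.2991*log2(0.2991) - 0.7009*log2(0.7009) = 0.520823 + 0.359365 = 0.8802. C = 1 - H(p) = 1 - 0.8802 = 0.1198

0.1198 bits


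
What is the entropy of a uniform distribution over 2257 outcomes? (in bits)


H = log2(n) = log2(2257) = 11.1402

11.1402 bits


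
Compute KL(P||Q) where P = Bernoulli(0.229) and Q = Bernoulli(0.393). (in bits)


KL = p*log2(p/q) + (1-p)*log2((1-p)/(1-q)) = 0.229*log2(0.229/0.393) + 0.771*log2(0.771/0.607) = 0.0876

0.0876 bits


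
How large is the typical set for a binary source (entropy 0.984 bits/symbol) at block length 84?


log2|A_typical| = nH = 84 * 0.984 = 82.656, so |A_typical| ~ 2^82.656 = 7.620e+24

7.620e+24


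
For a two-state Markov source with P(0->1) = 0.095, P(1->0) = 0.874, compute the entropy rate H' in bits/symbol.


Stationary distribution: pi_0 = p10/(p01+p10) = 0.902, pi_1 = 0.098. Entropy rate H' = pi_0*H(p01) + pi_1*H(p10) = 0.902*0.4529 + 0.098*0.5464 = 0.4621

0.4621 bits/symbol


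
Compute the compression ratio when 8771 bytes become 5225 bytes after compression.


Ratio = original / compressed = 8771 / 5225 = 1.6787

1.6787


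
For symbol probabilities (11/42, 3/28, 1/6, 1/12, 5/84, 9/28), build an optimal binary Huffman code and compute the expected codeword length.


Huffman construction (repeatedly merge the two least-probable nodes; each merge adds 1 bit to every symbol beneath it): 5/84 + 1/12 = 1/7; 3/28 + 1/7 = 1/4; 1/6 + 1/4 = 5/12; 11/42 + 9/28 = 7/12; 5/12 + 7/12 = 1. Resulting codeword lengths (in the order the probabilities were given): (2, 3, 2, 4, 4, 2). L_avg = sum(p_i * l_i) = 11/42*2 + 3/28*3 + 1/6*2 + 1/12*4 + 5/84*4 + 9/28*2 = 67/28 = 2.3929

2.3929 bits


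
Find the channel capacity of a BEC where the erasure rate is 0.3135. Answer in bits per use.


C = 1 - epsilon = 1 - 0.3135 = 0.6865

0.6865 bits


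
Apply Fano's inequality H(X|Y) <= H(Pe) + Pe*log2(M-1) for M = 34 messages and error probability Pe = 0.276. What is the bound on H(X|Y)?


H(Pe) = -Pe*log2(Pe) - (1-Pe)*log2(1-Pe) = -0.276*log2(0.276) - 0.724*log2(0.724) = 0.512604 + 0.337339 = 0.8499. Pe*log2(M-1) = 0.276*log2(33) = 1.392253. Bound = H(Pe) + Pe*log2(M-1) = 0.512604 + 0.337339 + 1.392253 = 2.2422

2.2422 bits


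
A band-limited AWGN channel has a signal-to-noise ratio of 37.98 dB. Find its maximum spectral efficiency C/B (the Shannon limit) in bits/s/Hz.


SNR_linear = 10^(37.98/10) = 6280.5836; C/B = log2(1 + SNR_linear) = log2(1 + 6280.5836) = 12.6169

12.6169 bits/s/Hz


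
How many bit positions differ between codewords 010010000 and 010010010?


Count differing positions: . . . . . . . ^ . = 1 differences

1


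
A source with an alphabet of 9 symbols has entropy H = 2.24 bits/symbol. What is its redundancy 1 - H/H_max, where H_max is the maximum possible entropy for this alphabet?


H_max = log2(K) = log2(9) = 3.1699 bits/symbol. Redundancy = 1 - H/H_max = 1 - 2.24/3.1699 = 1 - 0.7066 = 0.2934

0.2934


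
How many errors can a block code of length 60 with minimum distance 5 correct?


Correction capability = floor((d-1)/2) = floor((5-1)/2) = 2

2 errors


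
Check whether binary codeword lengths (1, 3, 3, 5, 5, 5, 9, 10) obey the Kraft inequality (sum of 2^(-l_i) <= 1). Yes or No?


Kraft sum = sum(2^(-l_i)) = 0.8467, need <= 1. Result: satisfied (a binary prefix-free code with these lengths exists)

Yes


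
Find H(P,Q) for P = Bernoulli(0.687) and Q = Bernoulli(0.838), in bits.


H(P,Q) = -p*log2(q) - (1-p)*log2(1-q). -0.687*log2(0.838) = 0.175170; -0.313*log2(0.162) = 0.821917. H(P,Q) = 0.175170 + 0.821917 = 0.9971

0.9971 bits


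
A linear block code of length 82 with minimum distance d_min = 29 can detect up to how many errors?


Detection capability = d_min - 1 = 29 - 1 = 28

28 errors


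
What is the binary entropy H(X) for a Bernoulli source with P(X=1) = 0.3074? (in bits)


H = -p*log2(p) - (1-p)*log2(1-p). -0.3074*log2(0.3074) = 0.523137; -0.6926*log2(0.6926) = 0.367013. H = 0.523137 + 0.367013 = 0.8901

0.8901 bits


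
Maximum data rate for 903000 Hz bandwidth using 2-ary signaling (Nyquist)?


Rate = 2 * B * log2(M) = 2 * 903000 * 1.0 = 1806000.0

1806000.0 bps


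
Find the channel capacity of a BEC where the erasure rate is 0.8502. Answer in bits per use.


C = 1 - epsilon = 1 - 0.8502 = 0.1498

0.1498 bits


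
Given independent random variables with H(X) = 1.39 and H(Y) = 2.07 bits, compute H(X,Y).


For independent variables, H(X,Y) = H(X) + H(Y) = 1.39 + 2.07 = 3.46

3.46 bits


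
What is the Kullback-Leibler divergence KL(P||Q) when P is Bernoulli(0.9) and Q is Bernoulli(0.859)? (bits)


KL = p*log2(p/q) + (1-p)*log2((1-p)/(1-q)) = 0.9*log2(0.9/0.859) + 0.1*log2(0.1/0.141) = 0.011

0.011 bits


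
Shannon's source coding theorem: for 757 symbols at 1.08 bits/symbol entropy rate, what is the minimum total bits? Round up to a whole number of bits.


Minimum bits >= n * H = 757 * 1.08 = 817.56, rounded up to a whole number of bits = 818

818 bits


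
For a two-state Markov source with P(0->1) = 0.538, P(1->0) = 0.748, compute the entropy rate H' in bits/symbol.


Stationary distribution: pi_0 = p10/(p01+p10) = 0.5816, pi_1 = 0.4184. Entropy rate H' = pi_0*H(p01) + pi_1*H(p10) = 0.5816*0.9958 + 0.4184*0.8144 = 0.9199

0.9199 bits/symbol


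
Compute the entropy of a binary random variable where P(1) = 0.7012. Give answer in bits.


H = -p*log2(p) - (1-p)*log2(1-p). -0.7012*log2(0.7012) = 0.359086; -0.2988*log2(0.2988) = 0.520733. H = 0.359086 + 0.520733 = 0.8798

0.8798 bits


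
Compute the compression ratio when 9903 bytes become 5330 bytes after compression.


Ratio = original / compressed = 9903 / 5330 = 1.858

1.858


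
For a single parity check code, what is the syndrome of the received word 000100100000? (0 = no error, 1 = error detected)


Syndrome = XOR of all bits = 0 XOR 0 XOR 0 XOR 1 XOR 0 XOR 0 XOR 1 XOR 0 XOR 0 XOR 0 XOR 0 XOR 0 = 0

0


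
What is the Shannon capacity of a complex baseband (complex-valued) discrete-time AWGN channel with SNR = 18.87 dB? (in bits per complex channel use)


SNR_linear = 10^(18.87/10) = 77.0903; C = log2(1 + SNR_linear) = log2(1 + 77.0903) = 6.2871

6.2871 bits/channel use


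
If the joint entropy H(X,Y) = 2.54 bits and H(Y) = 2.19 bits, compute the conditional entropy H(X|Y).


H(X|Y) = H(X,Y) - H(Y) = 2.54 - 2.19 = 0.35

0.35 bits


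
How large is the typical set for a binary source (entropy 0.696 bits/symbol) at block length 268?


log2|A_typical| = nH = 268 * 0.696 = 186.528, so |A_typical| ~ 2^186.528 = 1.414e+56

1.414e+56


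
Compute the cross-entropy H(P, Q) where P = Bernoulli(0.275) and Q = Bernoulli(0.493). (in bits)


H(P,Q) = -p*log2(q) - (1-p)*log2(1-q). -0.275*log2(0.493) = 0.280594; -0.725*log2(0.507) = 0.710458. H(P,Q) = 0.280594 + 0.710458 = 0.9911

0.9911 bits


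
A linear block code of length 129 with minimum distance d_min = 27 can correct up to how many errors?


Correction capability = floor((d-1)/2) = floor((27-1)/2) = 13

13 errors


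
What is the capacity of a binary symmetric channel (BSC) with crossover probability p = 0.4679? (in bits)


H(p) = -p*log2(p) - (1-p)*log2(1-p) = -0.4679*log2(0.4679) - 0.5321*log2(0.5321) = 0.512691 + 0.484334 = 0.997. C = 1 - H(p) = 1 - 0.997 = 0.003

0.003 bits


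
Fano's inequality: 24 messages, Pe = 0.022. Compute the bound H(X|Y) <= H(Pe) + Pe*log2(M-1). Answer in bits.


H(Pe) = -Pe*log2(Pe) - (1-Pe)*log2(1-Pe) = -0.022*log2(0.022) - 0.978*log2(0.978) = 0.121140 + 0.031388 = 0.1525. Pe*log2(M-1) = 0.022*log2(23) = 0.099518. Bound = H(Pe) + Pe*log2(M-1) = 0.121140 + 0.031388 + 0.099518 = 0.252

0.252 bits


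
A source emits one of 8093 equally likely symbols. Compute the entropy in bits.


H = log2(n) = log2(8093) = 12.9825

12.9825 bits


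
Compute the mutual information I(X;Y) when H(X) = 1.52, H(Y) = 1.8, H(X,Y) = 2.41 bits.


I(X;Y) = H(X) + H(Y) - H(X,Y) = 1.52 + 1.8 - 2.41 = 0.91

0.91 bits


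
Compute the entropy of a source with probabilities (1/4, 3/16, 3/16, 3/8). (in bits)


H = -sum(p_i * log2(p_i)). Terms: -(1/4)*log2(1/4) = 0.500000; -(3/16)*log2(3/16) = 0.452820; -(3/16)*log2(3/16) = 0.452820; -(3/8)*log2(3/8) = 0.530639. H = 0.500000 + 0.452820 + 0.452820 + 0.530639 = 1.9363

1.9363 bits


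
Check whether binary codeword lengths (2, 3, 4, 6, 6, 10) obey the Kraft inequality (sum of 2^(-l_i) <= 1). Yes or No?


Kraft sum = sum(2^(-l_i)) = 0.4697, need <= 1. Result: satisfied (a binary prefix-free code with these lengths exists)

Yes


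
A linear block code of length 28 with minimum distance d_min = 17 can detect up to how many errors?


Detection capability = d_min - 1 = 17 - 1 = 16

16 errors


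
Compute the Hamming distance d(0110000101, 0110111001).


Count differing positions: . . . . ^ ^ ^ ^ . . = 4 differences

4


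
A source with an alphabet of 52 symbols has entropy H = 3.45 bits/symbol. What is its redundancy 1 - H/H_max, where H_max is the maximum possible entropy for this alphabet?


H_max = log2(K) = log2(52) = 5.7004 bits/symbol. Redundancy = 1 - H/H_max = 1 - 3.45/5.7004 = 1 - 0.6052 = 0.3948

0.3948


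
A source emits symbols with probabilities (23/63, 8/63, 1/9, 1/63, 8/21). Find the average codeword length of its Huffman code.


Huffman construction (repeatedly merge the two least-probable nodes; each merge adds 1 bit to every symbol beneath it): 1/63 + 1/9 = 8/63; 8/63 + 8/63 = 16/63; 16/63 + 23/63 = 13/21; 8/21 + 13/21 = 1. Resulting codeword lengths (in the order the probabilities were given): (2, 3, 4, 4, 1). L_avg = sum(p_i * l_i) = 23/63*2 + 8/63*3 + 1/9*4 + 1/63*4 + 8/21*1 = 2

2.0 bits


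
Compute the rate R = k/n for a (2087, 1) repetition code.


Rate = k/n = 1/2087

1/2087


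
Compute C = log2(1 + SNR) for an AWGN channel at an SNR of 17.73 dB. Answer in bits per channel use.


SNR_linear = 10^(17.73/10) = 59.2925; C = log2(1 + SNR_linear) = log2(1 + 59.2925) = 5.9139

5.9139 bits/channel use


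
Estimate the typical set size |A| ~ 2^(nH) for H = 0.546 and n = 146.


log2|A_typical| = nH = 146 * 0.546 = 79.716, so |A_typical| ~ 2^79.716 = 9.929e+23

9.929e+23


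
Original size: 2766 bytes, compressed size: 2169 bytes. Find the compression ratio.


Ratio = original / compressed = 2766 / 2169 = 1.2752

1.2752


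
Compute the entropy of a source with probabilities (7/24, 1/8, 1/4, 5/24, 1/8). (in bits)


H = -sum(p_i * log2(p_i)). Terms: -(7/24)*log2(7/24) = 0.518469; -(1/8)*log2(1/8) = 0.375000; -(1/4)*log2(1/4) = 0.500000; -(5/24)*log2(5/24) = 0.471466; -(1/8)*log2(1/8) = 0.375000. H = 0.518469 + 0.375000 + 0.500000 + 0.471466 + 0.375000 = 2.2399

2.2399 bits


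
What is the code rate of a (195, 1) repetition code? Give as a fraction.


Rate = k/n = 1/195

1/195


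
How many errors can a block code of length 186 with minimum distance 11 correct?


Correction capability = floor((d-1)/2) = floor((11-1)/2) = 5

5 errors


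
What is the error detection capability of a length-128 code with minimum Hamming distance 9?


Detection capability = d_min - 1 = 9 - 1 = 8

8 errors


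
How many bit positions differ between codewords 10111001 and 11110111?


Count differing positions: . ^ . . ^ ^ ^ . = 4 differences

4


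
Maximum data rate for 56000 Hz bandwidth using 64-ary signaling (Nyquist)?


Rate = 2 * B * log2(M) = 2 * 56000 * 6.0 = 672000.0

672000.0 bps


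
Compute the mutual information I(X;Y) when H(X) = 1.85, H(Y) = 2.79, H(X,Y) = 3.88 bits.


I(X;Y) = H(X) + H(Y) - H(X,Y) = 1.85 + 2.79 - 3.88 = 0.76

0.76 bits


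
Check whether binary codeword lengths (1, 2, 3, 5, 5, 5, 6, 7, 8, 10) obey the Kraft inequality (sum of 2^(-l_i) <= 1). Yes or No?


Kraft sum = sum(2^(-l_i)) = 0.9971, need <= 1. Result: satisfied (a binary prefix-free code with these lengths exists)

Yes


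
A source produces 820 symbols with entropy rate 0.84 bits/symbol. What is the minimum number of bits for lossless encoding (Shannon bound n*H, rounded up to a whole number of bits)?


Minimum bits >= n * H = 820 * 0.84 = 688.8, rounded up to a whole number of bits = 689

689 bits


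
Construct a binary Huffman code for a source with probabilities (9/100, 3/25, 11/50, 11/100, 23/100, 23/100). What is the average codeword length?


Huffman construction (repeatedly merge the two least-probable nodes; each merge adds 1 bit to every symbol beneath it): 9/100 + 11/100 = 1/5; 3/25 + 1/5 = 8/25; 11/50 + 23/100 = 9/20; 23/100 + 8/25 = 11/20; 9/20 + 11/20 = 1. Resulting codeword lengths (in the order the probabilities were given): (4, 3, 2, 4, 2, 2). L_avg = sum(p_i * l_i) = 9/100*4 + 3/25*3 + 11/50*2 + 11/100*4 + 23/100*2 + 23/100*2 = 63/25 = 2.52

2.52 bits


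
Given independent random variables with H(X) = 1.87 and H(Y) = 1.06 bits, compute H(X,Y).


For independent variables, H(X,Y) = H(X) + H(Y) = 1.87 + 1.06 = 2.93

2.93 bits


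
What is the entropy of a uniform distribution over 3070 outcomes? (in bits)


H = log2(n) = log2(3070) = 11.584

11.584 bits


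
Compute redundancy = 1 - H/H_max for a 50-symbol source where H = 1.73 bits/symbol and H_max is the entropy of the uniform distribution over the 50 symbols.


H_max = log2(K) = log2(50) = 5.6439 bits/symbol. Redundancy = 1 - H/H_max = 1 - 1.73/5.6439 = 1 - 0.3065 = 0.6935

0.6935


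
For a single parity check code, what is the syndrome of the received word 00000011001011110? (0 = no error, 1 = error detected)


Syndrome = XOR of all bits = 0 XOR 0 XOR 0 XOR 0 XOR 0 XOR 0 XOR 1 XOR 1 XOR 0 XOR 0 XOR 1 XOR 0 XOR 1 XOR 1 XOR 1 XOR 1 XOR 0 = 1

1


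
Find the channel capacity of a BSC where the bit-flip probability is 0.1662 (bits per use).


H(p) = -p*log2(p) - (1-p)*log2(1-p) = -0.1662*log2(0.1662) - 0.8338*log2(0.8338) = 0.430293 + 0.218645 = 0.6489. C = 1 - H(p) = 1 - 0.6489 = 0.3511

0.3511 bits


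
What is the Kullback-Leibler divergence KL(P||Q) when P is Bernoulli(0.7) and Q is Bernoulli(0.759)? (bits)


KL = p*log2(p/q) + (1-p)*log2((1-p)/(1-q)) = 0.7*log2(0.7/0.759) + 0.3*log2(0.3/0.241) = 0.0131

0.0131 bits


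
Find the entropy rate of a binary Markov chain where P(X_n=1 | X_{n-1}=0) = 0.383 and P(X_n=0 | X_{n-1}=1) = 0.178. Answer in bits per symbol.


Stationary distribution: pi_0 = p10/(p01+p10) = 0.3173, pi_1 = 0.6827. Entropy rate H' = pi_0*H(p01) + pi_1*H(p10) = 0.3173*0.9601 + 0.6827*0.6757 = 0.7659

0.7659 bits/symbol


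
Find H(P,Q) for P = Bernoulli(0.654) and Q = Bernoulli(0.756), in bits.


H(P,Q) = -p*log2(q) - (1-p)*log2(1-q). -0.654*log2(0.756) = 0.263916; -0.346*log2(0.244) = 0.704126. H(P,Q) = 0.263916 + 0.704126 = 0.968

0.968 bits
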